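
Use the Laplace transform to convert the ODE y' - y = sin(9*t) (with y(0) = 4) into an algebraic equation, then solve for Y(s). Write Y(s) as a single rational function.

Take the Laplace transform of both sides.
Using L{y'} = sY - y(0) = sY - 4, the left side becomes (s - 1)Y - (4).
The right side is L{sin(9*t)} = 9/(s^2 + 81).
So (s - 1)Y = 9/(s^2 + 81) + (4).
Divide through and combine into a single rational function.

Y(s) = (4*s^2 + 333)/(s^3 - s^2 + 81*s - 81)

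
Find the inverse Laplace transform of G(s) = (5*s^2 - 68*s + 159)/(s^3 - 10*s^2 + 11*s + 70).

-4*exp(7*t) + 4*exp(5*t) + 5*exp(-2*t)

Factor the denominator: s^3 - 10*s^2 + 11*s + 70 = (s - 7)*(s - 5)*(s + 2).
Partial fraction decomposition gives [4/(s - 5)] + [-4/(s - 7)] + [5/(s + 2)].
Invert each term: 4/(s - 5) ↔ 4e^(5t); -4/(s - 7) ↔ -4e^(7t); 5/(s + 2) ↔ 5e^(-2t).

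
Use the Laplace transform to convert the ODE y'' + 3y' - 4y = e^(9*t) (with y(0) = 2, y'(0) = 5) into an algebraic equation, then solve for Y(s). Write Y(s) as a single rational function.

Take the Laplace transform of both sides.
With L{y''} = s^2 Y - s·y(0) - y'(0) and L{y'} = sY - y(0), with y(0) = 2, y'(0) = 5: the LHS transforms to (s^2 + 3*s - 4)Y - (2*s + 11).
The right side is L{e^(9*t)} = 1/(s - 9).
So (s^2 + 3*s - 4)Y = 1/(s - 9) + (2*s + 11).
Isolate Y and clear denominators.

Y(s) = (2*s^2 - 7*s - 98)/(s^3 - 6*s^2 - 31*s + 36)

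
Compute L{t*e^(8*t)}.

L{e^(8t)} = 1/(s - 8).
Then apply L{t·g(t)} = -d/ds[H(s)] with H(s) = 1/(s - 8):
differentiating 1 time and applying the sign gives (s - 8)^(-2).

(s - 8)^(-2)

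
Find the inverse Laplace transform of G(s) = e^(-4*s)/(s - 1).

Heaviside(t - 4)*(exp(t - 4))

The factor e^(-4s) signals a time shift by c = 4 (second shifting theorem).
L{e^(t)} = 1/(s - 1), so L^-1{1/(s - 1)} = e^(t).
Hence the inverse is u(t - 4) times that function evaluated at t - 4.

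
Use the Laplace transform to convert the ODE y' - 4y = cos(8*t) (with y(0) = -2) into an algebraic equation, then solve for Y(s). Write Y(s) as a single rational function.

Y(s) = (-2*s^2 + s - 128)/(s^3 - 4*s^2 + 64*s - 256)

Transform both sides with L{·}.
The derivative rules (L{y'} = sY - y(0) = sY - (-2)) turn the left side into (s - 4)Y - (-2).
The right side is L{cos(8*t)} = s/(s^2 + 64).
So (s - 4)Y = s/(s^2 + 64) + (-2).
Divide through and combine into a single rational function.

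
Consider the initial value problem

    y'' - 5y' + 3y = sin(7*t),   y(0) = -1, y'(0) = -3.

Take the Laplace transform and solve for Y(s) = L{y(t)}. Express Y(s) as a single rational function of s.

Take the Laplace transform of both sides.
With L{y''} = s^2 Y - s·y(0) - y'(0) and L{y'} = sY - y(0), with y(0) = -1, y'(0) = -3: the LHS transforms to (s^2 - 5*s + 3)Y - (-s + 2).
The right side is L{sin(7*t)} = 7/(s^2 + 49).
So (s^2 - 5*s + 3)Y = 7/(s^2 + 49) + (-s + 2).
Isolate Y and clear denominators.

Y(s) = (-s^3 + 2*s^2 - 49*s + 105)/(s^4 - 5*s^3 + 52*s^2 - 245*s + 147)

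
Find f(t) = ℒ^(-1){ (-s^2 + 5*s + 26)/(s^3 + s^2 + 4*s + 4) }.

f(t) = 5*sin(2*t) - 5*cos(2*t) + 4*exp(-t)

Factor the denominator: s^3 + s^2 + 4*s + 4 = (s + 1)*(s^2 + 4).
Partial fraction decomposition gives [4/(s + 1)] + [-5*s/(s^2 + 4)] + [10/(s^2 + 4)].
Invert each term: 4/(s + 1) ↔ 4e^(-t); -5·s/(s^2 + 4) ↔ -5cos(2t); 5·2/(s^2 + 4) ↔ 5sin(2t).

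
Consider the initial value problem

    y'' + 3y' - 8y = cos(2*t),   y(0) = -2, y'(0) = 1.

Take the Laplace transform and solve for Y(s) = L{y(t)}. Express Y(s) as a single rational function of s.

Y(s) = (-2*s^3 - 5*s^2 - 7*s - 20)/(s^4 + 3*s^3 - 4*s^2 + 12*s - 32)

Apply the Laplace transform to the equation.
With L{y''} = s^2 Y - s·y(0) - y'(0) and L{y'} = sY - y(0), with y(0) = -2, y'(0) = 1: the LHS transforms to (s^2 + 3*s - 8)Y - (-2*s - 5).
The right side is L{cos(2*t)} = s/(s^2 + 4).
So (s^2 + 3*s - 8)Y = s/(s^2 + 4) + (-2*s - 5).
Solve for Y(s) and write it as one ratio of polynomials.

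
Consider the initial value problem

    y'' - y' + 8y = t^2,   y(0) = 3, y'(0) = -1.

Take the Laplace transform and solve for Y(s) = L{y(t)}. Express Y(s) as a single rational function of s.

Y(s) = (3*s^4 - 4*s^3 + 2)/(s^5 - s^4 + 8*s^3)

Apply the Laplace transform to the equation.
The derivative rules (L{y''} = s^2 Y - s·y(0) - y'(0) and L{y'} = sY - y(0), with y(0) = 3, y'(0) = -1) turn the left side into (s^2 - s + 8)Y - (3*s - 4).
The right side is L{t^2} = 2/s^3.
So (s^2 - s + 8)Y = 2/s^3 + (3*s - 4).
Isolate Y and clear denominators.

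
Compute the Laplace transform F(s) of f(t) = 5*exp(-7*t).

F(s) = 5/(s + 7)

L{5} = 5/s.
By the first shifting theorem, multiplying by e^(-7t) replaces s with s + 7.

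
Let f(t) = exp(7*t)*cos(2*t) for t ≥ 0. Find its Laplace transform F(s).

F(s) = (s - 7)/((s - 7)^2 + 4)

L{cos(2t)} = s/(s^2 + 4).
By the first shifting theorem, multiplying by e^(7t) replaces s with s - 7.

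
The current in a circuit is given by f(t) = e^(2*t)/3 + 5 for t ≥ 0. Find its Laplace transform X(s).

By linearity of the Laplace transform, transform each term separately.
(1/3)·[L{e^(2t)} = 1/(s - 2)]; L{5} = 5/s.

X(s) = 1/(3*(s - 2)) + 5/s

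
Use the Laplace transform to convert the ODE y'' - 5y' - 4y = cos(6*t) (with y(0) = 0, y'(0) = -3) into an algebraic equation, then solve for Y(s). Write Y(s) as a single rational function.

Y(s) = (-3*s^2 + s - 108)/(s^4 - 5*s^3 + 32*s^2 - 180*s - 144)

Transform both sides with L{·}.
The derivative rules (L{y''} = s^2 Y - s·y(0) - y'(0) and L{y'} = sY - y(0), with y(0) = 0, y'(0) = -3) turn the left side into (s^2 - 5*s - 4)Y - (-3).
The right side is L{cos(6*t)} = s/(s^2 + 36).
So (s^2 - 5*s - 4)Y = s/(s^2 + 36) + (-3).
Divide through and combine into a single rational function.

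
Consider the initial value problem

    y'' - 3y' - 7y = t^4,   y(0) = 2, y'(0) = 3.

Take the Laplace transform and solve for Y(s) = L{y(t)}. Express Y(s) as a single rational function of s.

Y(s) = (2*s^6 - 3*s^5 + 24)/(s^7 - 3*s^6 - 7*s^5)

Transform both sides with L{·}.
Using L{y''} = s^2 Y - s·y(0) - y'(0) and L{y'} = sY - y(0), with y(0) = 2, y'(0) = 3, the left side becomes (s^2 - 3*s - 7)Y - (2*s - 3).
The right side is L{t^4} = 24/s^5.
So (s^2 - 3*s - 7)Y = 24/s^5 + (2*s - 3).
Isolate Y and clear denominators.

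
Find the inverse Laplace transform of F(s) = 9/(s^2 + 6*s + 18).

3*exp(-3*t)*sin(3*t)

Rewrite the denominator: s^2 + 6*s + 18 = (s + 3)^2 + 9.
The form in (s + 3) signals a first-shifting-theorem factor e^(-3t).
Since L{sin(3t)} = 3/(s^2 + 9), the inverse is e^(-3*t)*sin(3*t), scaled by 3.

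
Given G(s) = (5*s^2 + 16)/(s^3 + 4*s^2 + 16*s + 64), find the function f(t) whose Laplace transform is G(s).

Factor the denominator: s^3 + 4*s^2 + 16*s + 64 = (s + 4)*(s^2 + 16).
Partial fraction decomposition gives [3/(s + 4)] + [2*s/(s^2 + 16)] + [-8/(s^2 + 16)].
Invert each term: 3/(s + 4) ↔ 3e^(-4t); 2·s/(s^2 + 16) ↔ 2cos(4t); -2·4/(s^2 + 16) ↔ -2sin(4t).

f(t) = -2*sin(4*t) + 2*cos(4*t) + 3*exp(-4*t)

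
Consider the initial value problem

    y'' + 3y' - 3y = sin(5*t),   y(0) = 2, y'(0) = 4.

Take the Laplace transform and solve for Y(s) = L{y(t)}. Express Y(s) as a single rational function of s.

Y(s) = (2*s^3 + 10*s^2 + 50*s + 255)/(s^4 + 3*s^3 + 22*s^2 + 75*s - 75)

Laplace-transform each side.
Using L{y''} = s^2 Y - s·y(0) - y'(0) and L{y'} = sY - y(0), with y(0) = 2, y'(0) = 4, the left side becomes (s^2 + 3*s - 3)Y - (2*s + 10).
The right side is L{sin(5*t)} = 5/(s^2 + 25).
So (s^2 + 3*s - 3)Y = 5/(s^2 + 25) + (2*s + 10).
Solve for Y(s) and write it as one ratio of polynomials.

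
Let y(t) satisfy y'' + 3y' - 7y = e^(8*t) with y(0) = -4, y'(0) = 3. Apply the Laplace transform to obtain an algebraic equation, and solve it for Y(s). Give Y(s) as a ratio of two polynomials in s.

Y(s) = (-4*s^2 + 23*s + 73)/(s^3 - 5*s^2 - 31*s + 56)

Take the Laplace transform of both sides.
With L{y''} = s^2 Y - s·y(0) - y'(0) and L{y'} = sY - y(0), with y(0) = -4, y'(0) = 3: the LHS transforms to (s^2 + 3*s - 7)Y - (-4*s - 9).
The right side is L{e^(8*t)} = 1/(s - 8).
So (s^2 + 3*s - 7)Y = 1/(s - 8) + (-4*s - 9).
Divide through and combine into a single rational function.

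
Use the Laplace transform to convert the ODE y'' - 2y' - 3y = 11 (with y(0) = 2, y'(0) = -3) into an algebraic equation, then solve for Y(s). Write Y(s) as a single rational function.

Transform both sides with L{·}.
Using L{y''} = s^2 Y - s·y(0) - y'(0) and L{y'} = sY - y(0), with y(0) = 2, y'(0) = -3, the left side becomes (s^2 - 2*s - 3)Y - (2*s - 7).
The right side is L{11} = 11/s.
So (s^2 - 2*s - 3)Y = 11/s + (2*s - 7).
Isolate Y and clear denominators.

Y(s) = (2*s^2 - 7*s + 11)/(s^3 - 2*s^2 - 3*s)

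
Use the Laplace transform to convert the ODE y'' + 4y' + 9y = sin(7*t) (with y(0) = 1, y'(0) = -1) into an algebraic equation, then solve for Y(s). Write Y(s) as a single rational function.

Transform both sides with L{·}.
With L{y''} = s^2 Y - s·y(0) - y'(0) and L{y'} = sY - y(0), with y(0) = 1, y'(0) = -1: the LHS transforms to (s^2 + 4*s + 9)Y - (s + 3).
The right side is L{sin(7*t)} = 7/(s^2 + 49).
So (s^2 + 4*s + 9)Y = 7/(s^2 + 49) + (s + 3).
Solve for Y(s) and write it as one ratio of polynomials.

Y(s) = (s^3 + 3*s^2 + 49*s + 154)/(s^4 + 4*s^3 + 58*s^2 + 196*s + 441)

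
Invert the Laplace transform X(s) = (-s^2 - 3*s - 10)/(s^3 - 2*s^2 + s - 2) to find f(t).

Factor the denominator: s^3 - 2*s^2 + s - 2 = (s - 2)*(s^2 + 1).
Partial fraction decomposition gives [-4/(s - 2)] + [3*s/(s^2 + 1)] + [3/(s^2 + 1)].
Invert each term: -4/(s - 2) ↔ -4e^(2t); 3·s/(s^2 + 1) ↔ 3cos(t); 3·1/(s^2 + 1) ↔ 3sin(t).

f(t) = -4*exp(2*t) + 3*sin(t) + 3*cos(t)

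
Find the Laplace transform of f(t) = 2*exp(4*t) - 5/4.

2/(s - 4) - 5/(4*s)

By linearity of the Laplace transform, transform each term separately.
(2)·[L{e^(4t)} = 1/(s - 4)]; L{-5/4} = (-5/4)/s.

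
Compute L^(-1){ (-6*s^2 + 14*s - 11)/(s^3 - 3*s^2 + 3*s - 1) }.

-3*t^2*exp(t)/2 + 2*t*exp(t) - 6*exp(t)

Factor the denominator: s^3 - 3*s^2 + 3*s - 1 = (s - 1)^3.
Partial fraction decomposition gives [-6/(s - 1)] + [2/(s - 1)^2] + [-3/(s - 1)^3].
Invert each term: -6/(s - 1) ↔ -6e^(t); 2/(s - 1)^2 ↔ 2t·e^(t); -3/(s - 1)^3 ↔ (-3/2)t^2·e^(t).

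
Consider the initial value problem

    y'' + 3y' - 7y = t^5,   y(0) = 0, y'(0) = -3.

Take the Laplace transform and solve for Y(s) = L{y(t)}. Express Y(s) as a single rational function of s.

Y(s) = (-3*s^6 + 120)/(s^8 + 3*s^7 - 7*s^6)

Laplace-transform each side.
Using L{y''} = s^2 Y - s·y(0) - y'(0) and L{y'} = sY - y(0), with y(0) = 0, y'(0) = -3, the left side becomes (s^2 + 3*s - 7)Y - (-3).
The right side is L{t^5} = 120/s^6.
So (s^2 + 3*s - 7)Y = 120/s^6 + (-3).
Divide through and combine into a single rational function.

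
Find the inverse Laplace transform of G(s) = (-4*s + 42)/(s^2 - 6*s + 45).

Complete the square in the denominator: s^2 - 6*s + 45 = (s - 3)^2 + 6^2.
Split the numerator to match: -4*s + 42 = -4·(s - 3) + 5·6.
Invert each term: -4·(s - 3)/((s - 3)^2 + 36) ↔ -4e^(3t)cos(6t); 5·6/((s - 3)^2 + 36) ↔ 5e^(3t)sin(6t).

5*exp(3*t)*sin(6*t) - 4*exp(3*t)*cos(6*t)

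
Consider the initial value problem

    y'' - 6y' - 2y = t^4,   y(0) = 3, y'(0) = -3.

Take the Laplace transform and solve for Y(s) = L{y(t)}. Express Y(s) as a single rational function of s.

Y(s) = (3*s^6 - 21*s^5 + 24)/(s^7 - 6*s^6 - 2*s^5)

Transform both sides with L{·}.
With L{y''} = s^2 Y - s·y(0) - y'(0) and L{y'} = sY - y(0), with y(0) = 3, y'(0) = -3: the LHS transforms to (s^2 - 6*s - 2)Y - (3*s - 21).
The right side is L{t^4} = 24/s^5.
So (s^2 - 6*s - 2)Y = 24/s^5 + (3*s - 21).
Isolate Y and clear denominators.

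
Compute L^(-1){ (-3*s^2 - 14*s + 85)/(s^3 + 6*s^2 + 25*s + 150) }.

2*sin(5*t) - 4*cos(5*t) + exp(-6*t)

Factor the denominator: s^3 + 6*s^2 + 25*s + 150 = (s + 6)*(s^2 + 25).
Partial fraction decomposition gives [1/(s + 6)] + [-4*s/(s^2 + 25)] + [10/(s^2 + 25)].
Invert each term: 1/(s + 6) ↔ e^(-6t); -4·s/(s^2 + 25) ↔ -4cos(5t); 2·5/(s^2 + 25) ↔ 2sin(5t).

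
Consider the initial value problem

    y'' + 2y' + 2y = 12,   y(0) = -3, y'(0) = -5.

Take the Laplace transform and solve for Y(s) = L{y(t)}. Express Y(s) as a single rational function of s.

Y(s) = (-3*s^2 - 11*s + 12)/(s^3 + 2*s^2 + 2*s)

Transform both sides with L{·}.
Using L{y''} = s^2 Y - s·y(0) - y'(0) and L{y'} = sY - y(0), with y(0) = -3, y'(0) = -5, the left side becomes (s^2 + 2*s + 2)Y - (-3*s - 11).
The right side is L{12} = 12/s.
So (s^2 + 2*s + 2)Y = 12/s + (-3*s - 11).
Divide through and combine into a single rational function.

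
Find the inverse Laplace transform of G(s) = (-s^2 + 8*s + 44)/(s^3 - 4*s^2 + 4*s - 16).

3*exp(4*t) - 4*sin(2*t) - 4*cos(2*t)

Factor the denominator: s^3 - 4*s^2 + 4*s - 16 = (s - 4)*(s^2 + 4).
Partial fraction decomposition gives [3/(s - 4)] + [-4*s/(s^2 + 4)] + [-8/(s^2 + 4)].
Invert each term: 3/(s - 4) ↔ 3e^(4t); -4·s/(s^2 + 4) ↔ -4cos(2t); -4·2/(s^2 + 4) ↔ -4sin(2t).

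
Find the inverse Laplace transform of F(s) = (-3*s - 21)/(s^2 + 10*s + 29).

-3*exp(-5*t)*sin(2*t) - 3*exp(-5*t)*cos(2*t)

Complete the square in the denominator: s^2 + 10*s + 29 = (s + 5)^2 + 2^2.
Split the numerator to match: -3*s - 21 = -3·(s + 5) - 3·2.
Invert each term: -3·(s + 5)/((s + 5)^2 + 4) ↔ -3e^(-5t)cos(2t); -3·2/((s + 5)^2 + 4) ↔ -3e^(-5t)sin(2t).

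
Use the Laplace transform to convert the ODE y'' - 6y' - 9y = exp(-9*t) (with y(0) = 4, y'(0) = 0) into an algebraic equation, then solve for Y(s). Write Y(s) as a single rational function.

Transform both sides with L{·}.
With L{y''} = s^2 Y - s·y(0) - y'(0) and L{y'} = sY - y(0), with y(0) = 4, y'(0) = 0: the LHS transforms to (s^2 - 6*s - 9)Y - (4*s - 24).
The right side is L{exp(-9*t)} = 1/(s + 9).
So (s^2 - 6*s - 9)Y = 1/(s + 9) + (4*s - 24).
Isolate Y and clear denominators.

Y(s) = (4*s^2 + 12*s - 215)/(s^3 + 3*s^2 - 63*s - 81)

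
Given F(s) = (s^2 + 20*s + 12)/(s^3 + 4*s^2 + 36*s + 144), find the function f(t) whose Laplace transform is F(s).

Factor the denominator: s^3 + 4*s^2 + 36*s + 144 = (s + 4)*(s^2 + 36).
Partial fraction decomposition gives [-1/(s + 4)] + [2*s/(s^2 + 36)] + [12/(s^2 + 36)].
Invert each term: -1/(s + 4) ↔ -e^(-4t); 2·s/(s^2 + 36) ↔ 2cos(6t); 2·6/(s^2 + 36) ↔ 2sin(6t).

f(t) = 2*sin(6*t) + 2*cos(6*t) - exp(-4*t)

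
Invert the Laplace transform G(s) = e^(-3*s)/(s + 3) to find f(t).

The factor e^(-3s) signals a time shift by c = 3 (second shifting theorem).
L{e^(-3t)} = 1/(s + 3), so L^-1{1/(s + 3)} = e^(-3*t).
Hence the inverse is u(t - 3) times that function evaluated at t - 3.

f(t) = Heaviside(t - 3)*(exp(-3*t + 9))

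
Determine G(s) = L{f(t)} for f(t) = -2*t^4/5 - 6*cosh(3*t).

G(s) = -6*s/(s^2 - 9) - 48/(5*s^5)

By linearity of the Laplace transform, transform each term separately.
(-6)·[L{cosh(3t)} = s/(s^2 - 9)]; (-2/5)·[L{t^4} = 4!/s^5 = 24/s^5].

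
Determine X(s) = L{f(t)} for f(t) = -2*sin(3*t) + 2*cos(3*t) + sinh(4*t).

Apply the Laplace transform termwise.
L{sinh(4t)} = 4/(s^2 - 16); (-2)·[L{sin(3t)} = 3/(s^2 + 9)]; (2)·[L{cos(3t)} = s/(s^2 + 9)].

X(s) = 2*s/(s^2 + 9) - 6/(s^2 + 9) + 4/(s^2 - 16)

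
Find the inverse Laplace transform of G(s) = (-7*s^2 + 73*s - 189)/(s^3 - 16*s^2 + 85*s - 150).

-t*exp(5*t) - 3*exp(6*t) - 4*exp(5*t)

Factor the denominator: s^3 - 16*s^2 + 85*s - 150 = (s - 6)*(s - 5)^2.
Partial fraction decomposition gives [-4/(s - 5)] + [-1/(s - 5)^2] + [-3/(s - 6)].
Invert each term: -4/(s - 5) ↔ -4e^(5t); -1/(s - 5)^2 ↔ -t·e^(5t); -3/(s - 6) ↔ -3e^(6t).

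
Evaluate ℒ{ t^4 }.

L{t^4} = 4!/s^5 = 24/s^5.

24/s^5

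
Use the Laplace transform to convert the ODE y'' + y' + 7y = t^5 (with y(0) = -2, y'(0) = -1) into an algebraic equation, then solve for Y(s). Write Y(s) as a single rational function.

Laplace-transform each side.
The derivative rules (L{y''} = s^2 Y - s·y(0) - y'(0) and L{y'} = sY - y(0), with y(0) = -2, y'(0) = -1) turn the left side into (s^2 + s + 7)Y - (-2*s - 3).
The right side is L{t^5} = 120/s^6.
So (s^2 + s + 7)Y = 120/s^6 + (-2*s - 3).
Divide through and combine into a single rational function.

Y(s) = (-2*s^7 - 3*s^6 + 120)/(s^8 + s^7 + 7*s^6)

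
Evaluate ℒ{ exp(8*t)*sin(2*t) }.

2/((s - 8)^2 + 4)

L{sin(2t)} = 2/(s^2 + 4).
By the first shifting theorem, multiplying by e^(8t) replaces s with s - 8.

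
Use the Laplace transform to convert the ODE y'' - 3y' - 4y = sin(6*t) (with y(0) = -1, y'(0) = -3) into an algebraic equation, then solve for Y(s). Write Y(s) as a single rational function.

Apply the Laplace transform to the equation.
Using L{y''} = s^2 Y - s·y(0) - y'(0) and L{y'} = sY - y(0), with y(0) = -1, y'(0) = -3, the left side becomes (s^2 - 3*s - 4)Y - (-s).
The right side is L{sin(6*t)} = 6/(s^2 + 36).
So (s^2 - 3*s - 4)Y = 6/(s^2 + 36) + (-s).
Divide through and combine into a single rational function.

Y(s) = (-s^3 - 36*s + 6)/(s^4 - 3*s^3 + 32*s^2 - 108*s - 144)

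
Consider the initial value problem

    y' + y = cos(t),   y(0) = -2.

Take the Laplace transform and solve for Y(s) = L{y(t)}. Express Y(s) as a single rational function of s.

Y(s) = (-2*s^2 + s - 2)/(s^3 + s^2 + s + 1)

Take the Laplace transform of both sides.
With L{y'} = sY - y(0) = sY - (-2): the LHS transforms to (s + 1)Y - (-2).
The right side is L{cos(t)} = s/(s^2 + 1).
So (s + 1)Y = s/(s^2 + 1) + (-2).
Solve for Y(s) and write it as one ratio of polynomials.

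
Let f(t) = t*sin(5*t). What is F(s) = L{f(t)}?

L{sin(5t)} = 5/(s^2 + 25).
Then apply L{t·g(t)} = -d/ds[G(s)] with G(s) = 5/(s^2 + 25):
differentiating 1 time and applying the sign gives 10*s/(s^2 + 25)^2.

F(s) = 10*s/(s^2 + 25)^2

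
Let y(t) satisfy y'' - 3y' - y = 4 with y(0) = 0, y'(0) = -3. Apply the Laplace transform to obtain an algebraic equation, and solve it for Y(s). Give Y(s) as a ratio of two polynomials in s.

Y(s) = (-3*s + 4)/(s^3 - 3*s^2 - s)

Apply the Laplace transform to the equation.
The derivative rules (L{y''} = s^2 Y - s·y(0) - y'(0) and L{y'} = sY - y(0), with y(0) = 0, y'(0) = -3) turn the left side into (s^2 - 3*s - 1)Y - (-3).
The right side is L{4} = 4/s.
So (s^2 - 3*s - 1)Y = 4/s + (-3).
Divide through and combine into a single rational function.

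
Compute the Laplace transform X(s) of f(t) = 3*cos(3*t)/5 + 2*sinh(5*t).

X(s) = 3*s/(5*(s^2 + 9)) + 10/(s^2 - 25)

Apply the Laplace transform termwise.
(2)·[L{sinh(5t)} = 5/(s^2 - 25)]; (3/5)·[L{cos(3t)} = s/(s^2 + 9)].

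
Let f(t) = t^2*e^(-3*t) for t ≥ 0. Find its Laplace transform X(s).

L{e^(-3t)} = 1/(s + 3).
Then apply L{t^2·g(t)} = (-1)^2 d^2/ds^2[G(s)] with G(s) = 1/(s + 3):
differentiating 2 times and applying the sign gives 2/(s + 3)^3.

X(s) = 2/(s + 3)^3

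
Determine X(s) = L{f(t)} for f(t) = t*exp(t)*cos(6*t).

L{cos(6t)} = s/(s^2 + 36).
Multiplying by e^(t) shifts s → s - 1, so L{exp(t)*cos(6*t)} = (s - 1)/((s - 1)^2 + 36).
Then apply L{t·g(t)} = -d/ds[G(s)] with G(s) = (s - 1)/((s - 1)^2 + 36):
differentiating 1 time and applying the sign gives (s - 7)*(s + 5)/(s^2 - 2*s + 37)^2.

X(s) = (s - 7)*(s + 5)/(s^2 - 2*s + 37)^2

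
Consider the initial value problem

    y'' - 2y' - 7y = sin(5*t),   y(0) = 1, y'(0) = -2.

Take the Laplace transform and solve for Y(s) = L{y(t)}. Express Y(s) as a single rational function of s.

Y(s) = (s^3 - 4*s^2 + 25*s - 95)/(s^4 - 2*s^3 + 18*s^2 - 50*s - 175)

Apply the Laplace transform to the equation.
With L{y''} = s^2 Y - s·y(0) - y'(0) and L{y'} = sY - y(0), with y(0) = 1, y'(0) = -2: the LHS transforms to (s^2 - 2*s - 7)Y - (s - 4).
The right side is L{sin(5*t)} = 5/(s^2 + 25).
So (s^2 - 2*s - 7)Y = 5/(s^2 + 25) + (s - 4).
Divide through and combine into a single rational function.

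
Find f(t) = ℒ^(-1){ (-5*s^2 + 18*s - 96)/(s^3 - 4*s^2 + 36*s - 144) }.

f(t) = -2*exp(4*t) + sin(6*t) - 3*cos(6*t)

Factor the denominator: s^3 - 4*s^2 + 36*s - 144 = (s - 4)*(s^2 + 36).
Partial fraction decomposition gives [-2/(s - 4)] + [-3*s/(s^2 + 36)] + [6/(s^2 + 36)].
Invert each term: -2/(s - 4) ↔ -2e^(4t); -3·s/(s^2 + 36) ↔ -3cos(6t); 1·6/(s^2 + 36) ↔ sin(6t).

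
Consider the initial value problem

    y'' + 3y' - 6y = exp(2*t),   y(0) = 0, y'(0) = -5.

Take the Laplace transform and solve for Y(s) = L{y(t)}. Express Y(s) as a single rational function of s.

Apply the Laplace transform to the equation.
Using L{y''} = s^2 Y - s·y(0) - y'(0) and L{y'} = sY - y(0), with y(0) = 0, y'(0) = -5, the left side becomes (s^2 + 3*s - 6)Y - (-5).
The right side is L{exp(2*t)} = 1/(s - 2).
So (s^2 + 3*s - 6)Y = 1/(s - 2) + (-5).
Isolate Y and clear denominators.

Y(s) = (-5*s + 11)/(s^3 + s^2 - 12*s + 12)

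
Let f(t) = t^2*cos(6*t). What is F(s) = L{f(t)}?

L{cos(6t)} = s/(s^2 + 36).
Then apply L{t^2·g(t)} = (-1)^2 d^2/ds^2[G(s)] with G(s) = s/(s^2 + 36):
differentiating 2 times and applying the sign gives 2*s*(s^2 - 108)/(s^2 + 36)^3.

F(s) = 2*s*(s^2 - 108)/(s^2 + 36)^3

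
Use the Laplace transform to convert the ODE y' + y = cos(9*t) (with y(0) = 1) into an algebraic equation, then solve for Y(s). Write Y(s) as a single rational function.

Take the Laplace transform of both sides.
With L{y'} = sY - y(0) = sY - 1: the LHS transforms to (s + 1)Y - (1).
The right side is L{cos(9*t)} = s/(s^2 + 81).
So (s + 1)Y = s/(s^2 + 81) + (1).
Divide through and combine into a single rational function.

Y(s) = (s^2 + s + 81)/(s^3 + s^2 + 81*s + 81)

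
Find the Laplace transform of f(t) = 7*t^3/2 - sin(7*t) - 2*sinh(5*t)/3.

-7/(s^2 + 49) - 10/(3*(s^2 - 25)) + 21/s^4

By linearity of the Laplace transform, transform each term separately.
(7/2)·[L{t^3} = 3!/s^4 = 6/s^4]; (-1)·[L{sin(7t)} = 7/(s^2 + 49)]; (-2/3)·[L{sinh(5t)} = 5/(s^2 - 25)].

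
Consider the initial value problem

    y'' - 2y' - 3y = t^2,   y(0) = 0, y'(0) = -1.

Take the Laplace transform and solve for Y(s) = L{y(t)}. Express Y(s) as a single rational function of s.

Take the Laplace transform of both sides.
With L{y''} = s^2 Y - s·y(0) - y'(0) and L{y'} = sY - y(0), with y(0) = 0, y'(0) = -1: the LHS transforms to (s^2 - 2*s - 3)Y - (-1).
The right side is L{t^2} = 2/s^3.
So (s^2 - 2*s - 3)Y = 2/s^3 + (-1).
Isolate Y and clear denominators.

Y(s) = (-s^3 + 2)/(s^5 - 2*s^4 - 3*s^3)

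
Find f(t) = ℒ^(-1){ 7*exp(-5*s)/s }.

The factor e^(-5s) signals a time shift by c = 5 (second shifting theorem).
L{7} = 7/s, so L^-1{7/s} = 7.
Hence the inverse is u(t - 5) times that function evaluated at t - 5.

f(t) = Heaviside(t - 5)*(7)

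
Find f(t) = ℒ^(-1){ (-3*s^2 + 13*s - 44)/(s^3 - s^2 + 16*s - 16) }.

Factor the denominator: s^3 - s^2 + 16*s - 16 = (s - 1)*(s^2 + 16).
Partial fraction decomposition gives [-2/(s - 1)] + [-s/(s^2 + 16)] + [12/(s^2 + 16)].
Invert each term: -2/(s - 1) ↔ -2e^(t); -1·s/(s^2 + 16) ↔ -cos(4t); 3·4/(s^2 + 16) ↔ 3sin(4t).

f(t) = -2*exp(t) + 3*sin(4*t) - cos(4*t)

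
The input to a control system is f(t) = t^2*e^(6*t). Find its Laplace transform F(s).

L{e^(6t)} = 1/(s - 6).
Then apply L{t^2·g(t)} = (-1)^2 d^2/ds^2[G(s)] with G(s) = 1/(s - 6):
differentiating 2 times and applying the sign gives 2/(s - 6)^3.

F(s) = 2/(s - 6)^3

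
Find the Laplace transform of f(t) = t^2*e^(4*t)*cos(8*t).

2*(s - 4)*(s^2 - 8*s - 176)/(s^2 - 8*s + 80)^3

L{cos(8t)} = s/(s^2 + 64).
Multiplying by e^(4t) shifts s → s - 4, so L{e^(4*t)*cos(8*t)} = (s - 4)/((s - 4)^2 + 64).
Then apply L{t^2·g(t)} = (-1)^2 d^2/ds^2[G(s)] with G(s) = (s - 4)/((s - 4)^2 + 64):
differentiating 2 times and applying the sign gives 2*(s - 4)*(s^2 - 8*s - 176)/(s^2 - 8*s + 80)^3.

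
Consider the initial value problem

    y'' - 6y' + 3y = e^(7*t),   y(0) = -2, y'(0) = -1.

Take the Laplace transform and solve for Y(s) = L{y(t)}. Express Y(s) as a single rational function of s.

Y(s) = (-2*s^2 + 25*s - 76)/(s^3 - 13*s^2 + 45*s - 21)

Transform both sides with L{·}.
Using L{y''} = s^2 Y - s·y(0) - y'(0) and L{y'} = sY - y(0), with y(0) = -2, y'(0) = -1, the left side becomes (s^2 - 6*s + 3)Y - (-2*s + 11).
The right side is L{e^(7*t)} = 1/(s - 7).
So (s^2 - 6*s + 3)Y = 1/(s - 7) + (-2*s + 11).
Divide through and combine into a single rational function.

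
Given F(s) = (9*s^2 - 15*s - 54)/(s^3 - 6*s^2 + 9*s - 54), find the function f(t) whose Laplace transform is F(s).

Factor the denominator: s^3 - 6*s^2 + 9*s - 54 = (s - 6)*(s^2 + 9).
Partial fraction decomposition gives [4/(s - 6)] + [5*s/(s^2 + 9)] + [15/(s^2 + 9)].
Invert each term: 4/(s - 6) ↔ 4e^(6t); 5·s/(s^2 + 9) ↔ 5cos(3t); 5·3/(s^2 + 9) ↔ 5sin(3t).

f(t) = 4*exp(6*t) + 5*sin(3*t) + 5*cos(3*t)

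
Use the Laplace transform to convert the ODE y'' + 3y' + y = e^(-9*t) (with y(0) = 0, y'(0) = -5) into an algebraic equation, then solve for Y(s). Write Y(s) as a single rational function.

Take the Laplace transform of both sides.
With L{y''} = s^2 Y - s·y(0) - y'(0) and L{y'} = sY - y(0), with y(0) = 0, y'(0) = -5: the LHS transforms to (s^2 + 3*s + 1)Y - (-5).
The right side is L{e^(-9*t)} = 1/(s + 9).
So (s^2 + 3*s + 1)Y = 1/(s + 9) + (-5).
Isolate Y and clear denominators.

Y(s) = (-5*s - 44)/(s^3 + 12*s^2 + 28*s + 9)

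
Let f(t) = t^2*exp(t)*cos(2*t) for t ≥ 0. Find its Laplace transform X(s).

X(s) = 2*(s - 1)*(s^2 - 2*s - 11)/(s^2 - 2*s + 5)^3

L{cos(2t)} = s/(s^2 + 4).
Multiplying by e^(t) shifts s → s - 1, so L{exp(t)*cos(2*t)} = (s - 1)/((s - 1)^2 + 4).
Then apply L{t^2·g(t)} = (-1)^2 d^2/ds^2[G(s)] with G(s) = (s - 1)/((s - 1)^2 + 4):
differentiating 2 times and applying the sign gives 2*(s - 1)*(s^2 - 2*s - 11)/(s^2 - 2*s + 5)^3.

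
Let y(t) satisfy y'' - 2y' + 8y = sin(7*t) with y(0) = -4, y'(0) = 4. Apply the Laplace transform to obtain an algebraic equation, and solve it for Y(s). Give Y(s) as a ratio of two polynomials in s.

Y(s) = (-4*s^3 + 12*s^2 - 196*s + 595)/(s^4 - 2*s^3 + 57*s^2 - 98*s + 392)

Laplace-transform each side.
With L{y''} = s^2 Y - s·y(0) - y'(0) and L{y'} = sY - y(0), with y(0) = -4, y'(0) = 4: the LHS transforms to (s^2 - 2*s + 8)Y - (-4*s + 12).
The right side is L{sin(7*t)} = 7/(s^2 + 49).
So (s^2 - 2*s + 8)Y = 7/(s^2 + 49) + (-4*s + 12).
Divide through and combine into a single rational function.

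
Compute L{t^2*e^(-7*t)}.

2/(s + 7)^3

L{e^(-7t)} = 1/(s + 7).
Then apply L{t^2·g(t)} = (-1)^2 d^2/ds^2[G(s)] with G(s) = 1/(s + 7):
differentiating 2 times and applying the sign gives 2/(s + 7)^3.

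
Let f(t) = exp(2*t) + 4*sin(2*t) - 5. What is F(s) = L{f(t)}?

F(s) = 8/(s^2 + 4) + 1/(s - 2) - 5/s

The transform is linear, so treat each term independently.
(4)·[L{sin(2t)} = 2/(s^2 + 4)]; L{-5} = -5/s; L{e^(2t)} = 1/(s - 2).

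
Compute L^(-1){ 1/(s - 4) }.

Since L{e^(4t)} = 1/(s - 4), the inverse is e^(4*t).

exp(4*t)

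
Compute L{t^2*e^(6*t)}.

2/(s - 6)^3

L{e^(6t)} = 1/(s - 6).
Then apply L{t^2·g(t)} = (-1)^2 d^2/ds^2[H(s)] with H(s) = 1/(s - 6):
differentiating 2 times and applying the sign gives 2/(s - 6)^3.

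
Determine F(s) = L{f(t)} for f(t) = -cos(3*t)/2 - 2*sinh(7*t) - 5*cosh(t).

By linearity of the Laplace transform, transform each term separately.
(-2)·[L{sinh(7t)} = 7/(s^2 - 49)]; (-1/2)·[L{cos(3t)} = s/(s^2 + 9)]; (-5)·[L{cosh(t)} = s/(s^2 - 1)].

F(s) = -s/(2*(s^2 + 9)) - 5*s/(s^2 - 1) - 14/(s^2 - 49)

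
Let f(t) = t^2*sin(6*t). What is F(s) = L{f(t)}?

L{sin(6t)} = 6/(s^2 + 36).
Then apply L{t^2·g(t)} = (-1)^2 d^2/ds^2[G(s)] with G(s) = 6/(s^2 + 36):
differentiating 2 times and applying the sign gives 36*(s^2 - 12)/(s^2 + 36)^3.

F(s) = 36*(s^2 - 12)/(s^2 + 36)^3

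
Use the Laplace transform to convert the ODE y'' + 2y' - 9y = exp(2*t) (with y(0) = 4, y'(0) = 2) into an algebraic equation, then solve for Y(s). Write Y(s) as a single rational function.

Take the Laplace transform of both sides.
With L{y''} = s^2 Y - s·y(0) - y'(0) and L{y'} = sY - y(0), with y(0) = 4, y'(0) = 2: the LHS transforms to (s^2 + 2*s - 9)Y - (4*s + 10).
The right side is L{exp(2*t)} = 1/(s - 2).
So (s^2 + 2*s - 9)Y = 1/(s - 2) + (4*s + 10).
Divide through and combine into a single rational function.

Y(s) = (4*s^2 + 2*s - 19)/(s^3 - 13*s + 18)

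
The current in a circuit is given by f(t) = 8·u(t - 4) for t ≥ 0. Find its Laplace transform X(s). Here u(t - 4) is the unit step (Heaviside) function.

By the second shifting theorem, L{u(t - c)·g(t - c)} = e^(-cs)·G(s) with c = 4 and G(s) = L{g(t)}.
L{8} = 8/s.

X(s) = 8*exp(-4*s)/s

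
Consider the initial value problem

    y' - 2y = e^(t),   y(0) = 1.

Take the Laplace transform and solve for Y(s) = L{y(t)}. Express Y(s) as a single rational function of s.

Apply the Laplace transform to the equation.
The derivative rules (L{y'} = sY - y(0) = sY - 1) turn the left side into (s - 2)Y - (1).
The right side is L{e^(t)} = 1/(s - 1).
So (s - 2)Y = 1/(s - 1) + (1).
Divide through and combine into a single rational function.

Y(s) = s/(s^2 - 3*s + 2)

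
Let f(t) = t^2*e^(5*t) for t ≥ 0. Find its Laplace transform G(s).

G(s) = 2/(s - 5)^3

L{t^2} = 2!/s^3 = 2/s^3.
By the first shifting theorem, multiplying by e^(5t) replaces s with s - 5.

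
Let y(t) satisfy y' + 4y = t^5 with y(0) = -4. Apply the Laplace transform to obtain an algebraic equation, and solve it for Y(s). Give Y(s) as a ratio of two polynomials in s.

Y(s) = (-4*s^6 + 120)/(s^7 + 4*s^6)

Laplace-transform each side.
Using L{y'} = sY - y(0) = sY - (-4), the left side becomes (s + 4)Y - (-4).
The right side is L{t^5} = 120/s^6.
So (s + 4)Y = 120/s^6 + (-4).
Isolate Y and clear denominators.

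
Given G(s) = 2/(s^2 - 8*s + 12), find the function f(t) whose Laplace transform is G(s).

f(t) = exp(4*t)*sinh(2*t)

Rewrite the denominator: s^2 - 8*s + 12 = (s - 4)^2 - 4.
The form in (s - 4) signals a first-shifting-theorem factor e^(4t).
Since L{sinh(2t)} = 2/(s^2 - 4), the inverse is exp(4*t)*sinh(2*t).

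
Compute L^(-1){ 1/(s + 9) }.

exp(-9*t)

Since L{e^(-9t)} = 1/(s + 9), the inverse is e^(-9*t).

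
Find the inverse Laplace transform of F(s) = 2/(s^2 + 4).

sin(2*t)

Since L{sin(2t)} = 2/(s^2 + 4), the inverse is sin(2*t).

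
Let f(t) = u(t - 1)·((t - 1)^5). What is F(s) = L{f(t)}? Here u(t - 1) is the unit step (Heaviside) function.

By the second shifting theorem, L{u(t - c)·g(t - c)} = e^(-cs)·G(s) with c = 1 and G(s) = L{g(t)}.
L{t^5} = 5!/s^6 = 120/s^6.

F(s) = 120*exp(-s)/s^6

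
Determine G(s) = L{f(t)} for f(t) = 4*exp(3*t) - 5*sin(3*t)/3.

Apply the Laplace transform termwise.
(4)·[L{e^(3t)} = 1/(s - 3)]; (-5/3)·[L{sin(3t)} = 3/(s^2 + 9)].

G(s) = -5/(s^2 + 9) + 4/(s - 3)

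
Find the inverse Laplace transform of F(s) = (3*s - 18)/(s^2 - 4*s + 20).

-3*exp(2*t)*sin(4*t) + 3*exp(2*t)*cos(4*t)

Complete the square in the denominator: s^2 - 4*s + 20 = (s - 2)^2 + 4^2.
Split the numerator to match: 3*s - 18 = 3·(s - 2) - 3·4.
Invert each term: 3·(s - 2)/((s - 2)^2 + 16) ↔ 3e^(2t)cos(4t); -3·4/((s - 2)^2 + 16) ↔ -3e^(2t)sin(4t).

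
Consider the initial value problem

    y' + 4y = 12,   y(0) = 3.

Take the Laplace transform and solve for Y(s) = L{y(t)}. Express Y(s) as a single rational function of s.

Laplace-transform each side.
The derivative rules (L{y'} = sY - y(0) = sY - 3) turn the left side into (s + 4)Y - (3).
The right side is L{12} = 12/s.
So (s + 4)Y = 12/s + (3).
Solve for Y(s) and write it as one ratio of polynomials.

Y(s) = 3/s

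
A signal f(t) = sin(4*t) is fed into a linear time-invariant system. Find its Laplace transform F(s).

F(s) = 4/(s^2 + 16)

L{sin(4t)} = 4/(s^2 + 16).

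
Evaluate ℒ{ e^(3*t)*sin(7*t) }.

7/((s - 3)^2 + 49)

L{sin(7t)} = 7/(s^2 + 49).
By the first shifting theorem, multiplying by e^(3t) replaces s with s - 3.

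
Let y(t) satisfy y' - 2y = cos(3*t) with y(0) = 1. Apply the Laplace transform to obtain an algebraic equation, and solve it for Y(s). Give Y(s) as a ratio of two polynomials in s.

Y(s) = (s^2 + s + 9)/(s^3 - 2*s^2 + 9*s - 18)

Laplace-transform each side.
Using L{y'} = sY - y(0) = sY - 1, the left side becomes (s - 2)Y - (1).
The right side is L{cos(3*t)} = s/(s^2 + 9).
So (s - 2)Y = s/(s^2 + 9) + (1).
Divide through and combine into a single rational function.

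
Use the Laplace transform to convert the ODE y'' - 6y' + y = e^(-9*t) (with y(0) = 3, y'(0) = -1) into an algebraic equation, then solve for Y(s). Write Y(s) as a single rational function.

Apply the Laplace transform to the equation.
Using L{y''} = s^2 Y - s·y(0) - y'(0) and L{y'} = sY - y(0), with y(0) = 3, y'(0) = -1, the left side becomes (s^2 - 6*s + 1)Y - (3*s - 19).
The right side is L{e^(-9*t)} = 1/(s + 9).
So (s^2 - 6*s + 1)Y = 1/(s + 9) + (3*s - 19).
Divide through and combine into a single rational function.

Y(s) = (3*s^2 + 8*s - 170)/(s^3 + 3*s^2 - 53*s + 9)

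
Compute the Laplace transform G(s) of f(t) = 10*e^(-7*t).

G(s) = 10/(s + 7)

L{10} = 10/s.
By the first shifting theorem, multiplying by e^(-7t) replaces s with s + 7.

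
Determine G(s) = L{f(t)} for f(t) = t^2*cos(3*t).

L{cos(3t)} = s/(s^2 + 9).
Then apply L{t^2·g(t)} = (-1)^2 d^2/ds^2[H(s)] with H(s) = s/(s^2 + 9):
differentiating 2 times and applying the sign gives 2*s*(s^2 - 27)/(s^2 + 9)^3.

G(s) = 2*s*(s^2 - 27)/(s^2 + 9)^3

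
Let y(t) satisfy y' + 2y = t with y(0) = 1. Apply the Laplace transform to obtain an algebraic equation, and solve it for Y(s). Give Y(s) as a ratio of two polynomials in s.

Y(s) = (s^2 + 1)/(s^3 + 2*s^2)

Transform both sides with L{·}.
Using L{y'} = sY - y(0) = sY - 1, the left side becomes (s + 2)Y - (1).
The right side is L{t} = s^(-2).
So (s + 2)Y = s^(-2) + (1).
Solve for Y(s) and write it as one ratio of polynomials.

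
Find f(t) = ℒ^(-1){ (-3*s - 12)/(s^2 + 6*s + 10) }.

f(t) = -3*exp(-3*t)*sin(t) - 3*exp(-3*t)*cos(t)

Complete the square in the denominator: s^2 + 6*s + 10 = (s + 3)^2 + 1^2.
Split the numerator to match: -3*s - 12 = -3·(s + 3) - 3·1.
Invert each term: -3·(s + 3)/((s + 3)^2 + 1) ↔ -3e^(-3t)cos(t); -3·1/((s + 3)^2 + 1) ↔ -3e^(-3t)sin(t).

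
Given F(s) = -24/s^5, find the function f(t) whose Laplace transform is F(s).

f(t) = -t^4

Since L{t^4} = 4!/s^5 = 24/s^5, the inverse is t^4, scaled by -1.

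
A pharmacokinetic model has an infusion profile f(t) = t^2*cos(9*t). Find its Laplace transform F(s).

F(s) = 2*s*(s^2 - 243)/(s^2 + 81)^3

L{cos(9t)} = s/(s^2 + 81).
Then apply L{t^2·g(t)} = (-1)^2 d^2/ds^2[G(s)] with G(s) = s/(s^2 + 81):
differentiating 2 times and applying the sign gives 2*s*(s^2 - 243)/(s^2 + 81)^3.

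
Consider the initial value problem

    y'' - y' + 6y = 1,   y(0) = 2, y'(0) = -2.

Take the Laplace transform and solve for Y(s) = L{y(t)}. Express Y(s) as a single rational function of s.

Transform both sides with L{·}.
Using L{y''} = s^2 Y - s·y(0) - y'(0) and L{y'} = sY - y(0), with y(0) = 2, y'(0) = -2, the left side becomes (s^2 - s + 6)Y - (2*s - 4).
The right side is L{1} = 1/s.
So (s^2 - s + 6)Y = 1/s + (2*s - 4).
Solve for Y(s) and write it as one ratio of polynomials.

Y(s) = (2*s^2 - 4*s + 1)/(s^3 - s^2 + 6*s)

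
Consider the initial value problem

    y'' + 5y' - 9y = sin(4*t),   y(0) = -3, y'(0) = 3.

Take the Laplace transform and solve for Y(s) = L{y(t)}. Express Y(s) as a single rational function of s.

Y(s) = (-3*s^3 - 12*s^2 - 48*s - 188)/(s^4 + 5*s^3 + 7*s^2 + 80*s - 144)

Apply the Laplace transform to the equation.
Using L{y''} = s^2 Y - s·y(0) - y'(0) and L{y'} = sY - y(0), with y(0) = -3, y'(0) = 3, the left side becomes (s^2 + 5*s - 9)Y - (-3*s - 12).
The right side is L{sin(4*t)} = 4/(s^2 + 16).
So (s^2 + 5*s - 9)Y = 4/(s^2 + 16) + (-3*s - 12).
Isolate Y and clear denominators.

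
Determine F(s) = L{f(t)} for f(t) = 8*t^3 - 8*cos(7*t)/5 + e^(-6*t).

F(s) = -8*s/(5*(s^2 + 49)) + 1/(s + 6) + 48/s^4

The transform is linear, so treat each term independently.
(8)·[L{t^3} = 3!/s^4 = 6/s^4]; L{e^(-6t)} = 1/(s + 6); (-8/5)·[L{cos(7t)} = s/(s^2 + 49)].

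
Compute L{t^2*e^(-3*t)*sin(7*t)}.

L{sin(7t)} = 7/(s^2 + 49).
Multiplying by e^(-3t) shifts s → s + 3, so L{e^(-3*t)*sin(7*t)} = 7/((s + 3)^2 + 49).
Then apply L{t^2·g(t)} = (-1)^2 d^2/ds^2[H(s)] with H(s) = 7/((s + 3)^2 + 49):
differentiating 2 times and applying the sign gives 14*(3*s^2 + 18*s - 22)/(s^2 + 6*s + 58)^3.

14*(3*s^2 + 18*s - 22)/(s^2 + 6*s + 58)^3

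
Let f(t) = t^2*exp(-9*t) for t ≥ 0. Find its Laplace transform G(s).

G(s) = 2/(s + 9)^3

L{e^(-9t)} = 1/(s + 9).
Then apply L{t^2·g(t)} = (-1)^2 d^2/ds^2[H(s)] with H(s) = 1/(s + 9):
differentiating 2 times and applying the sign gives 2/(s + 9)^3.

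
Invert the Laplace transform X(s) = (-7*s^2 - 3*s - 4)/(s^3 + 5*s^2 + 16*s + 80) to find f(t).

f(t) = 3*sin(4*t) - 3*cos(4*t) - 4*exp(-5*t)

Factor the denominator: s^3 + 5*s^2 + 16*s + 80 = (s + 5)*(s^2 + 16).
Partial fraction decomposition gives [-4/(s + 5)] + [-3*s/(s^2 + 16)] + [12/(s^2 + 16)].
Invert each term: -4/(s + 5) ↔ -4e^(-5t); -3·s/(s^2 + 16) ↔ -3cos(4t); 3·4/(s^2 + 16) ↔ 3sin(4t).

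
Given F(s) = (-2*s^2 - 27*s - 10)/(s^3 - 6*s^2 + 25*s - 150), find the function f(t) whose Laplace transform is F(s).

Factor the denominator: s^3 - 6*s^2 + 25*s - 150 = (s - 6)*(s^2 + 25).
Partial fraction decomposition gives [-4/(s - 6)] + [2*s/(s^2 + 25)] + [-15/(s^2 + 25)].
Invert each term: -4/(s - 6) ↔ -4e^(6t); 2·s/(s^2 + 25) ↔ 2cos(5t); -3·5/(s^2 + 25) ↔ -3sin(5t).

f(t) = -4*exp(6*t) - 3*sin(5*t) + 2*cos(5*t)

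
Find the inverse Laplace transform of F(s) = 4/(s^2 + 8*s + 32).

exp(-4*t)*sin(4*t)

Rewrite the denominator: s^2 + 8*s + 32 = (s + 4)^2 + 16.
The form in (s + 4) signals a first-shifting-theorem factor e^(-4t).
Since L{sin(4t)} = 4/(s^2 + 16), the inverse is exp(-4*t)*sin(4*t).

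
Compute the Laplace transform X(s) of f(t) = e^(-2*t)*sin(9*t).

X(s) = 9/((s + 2)^2 + 81)

L{sin(9t)} = 9/(s^2 + 81).
By the first shifting theorem, multiplying by e^(-2t) replaces s with s + 2.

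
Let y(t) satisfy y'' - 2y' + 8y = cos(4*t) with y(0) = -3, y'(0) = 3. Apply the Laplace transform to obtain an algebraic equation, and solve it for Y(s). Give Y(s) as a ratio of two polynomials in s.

Apply the Laplace transform to the equation.
With L{y''} = s^2 Y - s·y(0) - y'(0) and L{y'} = sY - y(0), with y(0) = -3, y'(0) = 3: the LHS transforms to (s^2 - 2*s + 8)Y - (-3*s + 9).
The right side is L{cos(4*t)} = s/(s^2 + 16).
So (s^2 - 2*s + 8)Y = s/(s^2 + 16) + (-3*s + 9).
Divide through and combine into a single rational function.

Y(s) = (-3*s^3 + 9*s^2 - 47*s + 144)/(s^4 - 2*s^3 + 24*s^2 - 32*s + 128)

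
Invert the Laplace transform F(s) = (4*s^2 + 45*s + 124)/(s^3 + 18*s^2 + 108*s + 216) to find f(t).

f(t) = -t^2*exp(-6*t) - 3*t*exp(-6*t) + 4*exp(-6*t)

Factor the denominator: s^3 + 18*s^2 + 108*s + 216 = (s + 6)^3.
Partial fraction decomposition gives [4/(s + 6)] + [-3/(s + 6)^2] + [-2/(s + 6)^3].
Invert each term: 4/(s + 6) ↔ 4e^(-6t); -3/(s + 6)^2 ↔ -3t·e^(-6t); -2/(s + 6)^3 ↔ (-1)t^2·e^(-6t).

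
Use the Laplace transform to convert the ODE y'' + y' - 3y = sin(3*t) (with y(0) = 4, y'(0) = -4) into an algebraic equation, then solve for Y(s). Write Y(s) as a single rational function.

Apply the Laplace transform to the equation.
Using L{y''} = s^2 Y - s·y(0) - y'(0) and L{y'} = sY - y(0), with y(0) = 4, y'(0) = -4, the left side becomes (s^2 + s - 3)Y - (4*s).
The right side is L{sin(3*t)} = 3/(s^2 + 9).
So (s^2 + s - 3)Y = 3/(s^2 + 9) + (4*s).
Divide through and combine into a single rational function.

Y(s) = (4*s^3 + 36*s + 3)/(s^4 + s^3 + 6*s^2 + 9*s - 27)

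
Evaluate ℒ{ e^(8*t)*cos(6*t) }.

L{cos(6t)} = s/(s^2 + 36).
By the first shifting theorem, multiplying by e^(8t) replaces s with s - 8.

(s - 8)/((s - 8)^2 + 36)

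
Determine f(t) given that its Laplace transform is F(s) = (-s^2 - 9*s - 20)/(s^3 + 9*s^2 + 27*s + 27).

Factor the denominator: s^3 + 9*s^2 + 27*s + 27 = (s + 3)^3.
Partial fraction decomposition gives [-1/(s + 3)] + [-3/(s + 3)^2] + [-2/(s + 3)^3].
Invert each term: -1/(s + 3) ↔ -e^(-3t); -3/(s + 3)^2 ↔ -3t·e^(-3t); -2/(s + 3)^3 ↔ (-1)t^2·e^(-3t).

f(t) = -t^2*exp(-3*t) - 3*t*exp(-3*t) - exp(-3*t)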